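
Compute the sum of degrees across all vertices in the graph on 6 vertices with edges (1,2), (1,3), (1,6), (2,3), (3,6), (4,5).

Step 1: Count edges incident to each vertex:
  deg(1) = 3 (neighbors: 2, 3, 6)
  deg(2) = 2 (neighbors: 1, 3)
  deg(3) = 3 (neighbors: 1, 2, 6)
  deg(4) = 1 (neighbors: 5)
  deg(5) = 1 (neighbors: 4)
  deg(6) = 2 (neighbors: 1, 3)

Step 2: Sum all degrees:
  3 + 2 + 3 + 1 + 1 + 2 = 12

Verification: sum of degrees = 2 * |E| = 2 * 6 = 12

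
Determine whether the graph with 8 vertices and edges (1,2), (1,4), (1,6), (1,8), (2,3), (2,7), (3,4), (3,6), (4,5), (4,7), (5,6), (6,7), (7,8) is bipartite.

Step 1: Attempt 2-coloring using BFS:
  Start at vertex 1, assign color 0
  Color vertex 2 with color 1 (neighbor of 1)
  Color vertex 4 with color 1 (neighbor of 1)
  Color vertex 6 with color 1 (neighbor of 1)
  Color vertex 8 with color 1 (neighbor of 1)
  Color vertex 3 with color 0 (neighbor of 2)
  Color vertex 7 with color 0 (neighbor of 2)
  Color vertex 5 with color 0 (neighbor of 4)

Step 2: 2-coloring succeeded. No conflicts found.
  Set A (color 0): {1, 3, 5, 7}
  Set B (color 1): {2, 4, 6, 8}

The graph is bipartite with partition {1, 3, 5, 7}, {2, 4, 6, 8}.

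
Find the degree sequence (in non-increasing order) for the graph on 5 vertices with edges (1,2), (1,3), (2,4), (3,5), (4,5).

Step 1: Count edges incident to each vertex:
  deg(1) = 2 (neighbors: 2, 3)
  deg(2) = 2 (neighbors: 1, 4)
  deg(3) = 2 (neighbors: 1, 5)
  deg(4) = 2 (neighbors: 2, 5)
  deg(5) = 2 (neighbors: 3, 4)

Step 2: Sort degrees in non-increasing order:
  Degrees: [2, 2, 2, 2, 2] -> sorted: [2, 2, 2, 2, 2]

Degree sequence: [2, 2, 2, 2, 2]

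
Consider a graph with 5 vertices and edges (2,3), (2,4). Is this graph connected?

Step 1: Build adjacency list from edges:
  1: (none)
  2: 3, 4
  3: 2
  4: 2
  5: (none)

Step 2: Run BFS/DFS from vertex 1:
  Visited: {1}
  Reached 1 of 5 vertices

Step 3: Only 1 of 5 vertices reached. Graph is disconnected.
Connected components: {1}, {2, 3, 4}, {5}
Answer: No, the graph is not connected (3 components).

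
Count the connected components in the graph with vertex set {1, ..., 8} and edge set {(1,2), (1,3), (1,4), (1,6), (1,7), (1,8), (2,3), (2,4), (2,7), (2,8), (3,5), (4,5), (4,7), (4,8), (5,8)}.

Step 1: Build adjacency list from edges:
  1: 2, 3, 4, 6, 7, 8
  2: 1, 3, 4, 7, 8
  3: 1, 2, 5
  4: 1, 2, 5, 7, 8
  5: 3, 4, 8
  6: 1
  7: 1, 2, 4
  8: 1, 2, 4, 5

Step 2: Run BFS/DFS from vertex 1:
  Visited: {1, 2, 3, 4, 6, 7, 8, 5}
  Reached 8 of 8 vertices

Step 3: All 8 vertices reached from vertex 1, so the graph is connected.
Number of connected components: 1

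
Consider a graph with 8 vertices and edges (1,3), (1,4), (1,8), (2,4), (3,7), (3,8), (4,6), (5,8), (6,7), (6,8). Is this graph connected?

Step 1: Build adjacency list from edges:
  1: 3, 4, 8
  2: 4
  3: 1, 7, 8
  4: 1, 2, 6
  5: 8
  6: 4, 7, 8
  7: 3, 6
  8: 1, 3, 5, 6

Step 2: Run BFS/DFS from vertex 1:
  Visited: {1, 3, 4, 8, 7, 2, 6, 5}
  Reached 8 of 8 vertices

Step 3: All 8 vertices reached from vertex 1, so the graph is connected.
Answer: Yes, the graph is connected.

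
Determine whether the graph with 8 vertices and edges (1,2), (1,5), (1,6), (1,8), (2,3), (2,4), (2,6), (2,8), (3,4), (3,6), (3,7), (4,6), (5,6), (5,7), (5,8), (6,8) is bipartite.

Step 1: Attempt 2-coloring using BFS:
  Start at vertex 1, assign color 0
  Color vertex 2 with color 1 (neighbor of 1)
  Color vertex 5 with color 1 (neighbor of 1)
  Color vertex 6 with color 1 (neighbor of 1)
  Color vertex 8 with color 1 (neighbor of 1)
  Color vertex 3 with color 0 (neighbor of 2)
  Color vertex 4 with color 0 (neighbor of 2)

Step 2: Conflict found! Vertices 2 and 6 are adjacent but have the same color.
This means the graph contains an odd cycle.

The graph is NOT bipartite.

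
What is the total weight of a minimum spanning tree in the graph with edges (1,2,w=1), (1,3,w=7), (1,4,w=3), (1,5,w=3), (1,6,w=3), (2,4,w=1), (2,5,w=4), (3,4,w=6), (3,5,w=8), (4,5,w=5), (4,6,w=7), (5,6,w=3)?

Apply Kruskal's algorithm (sort edges by weight, add if no cycle):

Sorted edges by weight:
  (1,2) w=1
  (2,4) w=1
  (1,4) w=3
  (1,5) w=3
  (1,6) w=3
  (5,6) w=3
  (2,5) w=4
  (4,5) w=5
  (3,4) w=6
  (1,3) w=7
  (4,6) w=7
  (3,5) w=8

Add edge (1,2) w=1 -- no cycle. Running total: 1
Add edge (2,4) w=1 -- no cycle. Running total: 2
Skip edge (1,4) w=3 -- would create cycle
Add edge (1,5) w=3 -- no cycle. Running total: 5
Add edge (1,6) w=3 -- no cycle. Running total: 8
Skip edge (5,6) w=3 -- would create cycle
Skip edge (2,5) w=4 -- would create cycle
Skip edge (4,5) w=5 -- would create cycle
Add edge (3,4) w=6 -- no cycle. Running total: 14

MST edges: (1,2,w=1), (2,4,w=1), (1,5,w=3), (1,6,w=3), (3,4,w=6)
Total MST weight: 1 + 1 + 3 + 3 + 6 = 14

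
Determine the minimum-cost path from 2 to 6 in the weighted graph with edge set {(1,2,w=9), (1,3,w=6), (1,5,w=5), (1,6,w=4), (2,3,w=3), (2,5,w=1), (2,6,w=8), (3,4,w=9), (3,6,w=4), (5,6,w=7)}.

Step 1: Build adjacency list with weights:
  1: 2(w=9), 3(w=6), 5(w=5), 6(w=4)
  2: 1(w=9), 3(w=3), 5(w=1), 6(w=8)
  3: 1(w=6), 2(w=3), 4(w=9), 6(w=4)
  4: 3(w=9)
  5: 1(w=5), 2(w=1), 6(w=7)
  6: 1(w=4), 2(w=8), 3(w=4), 5(w=7)

Step 2: Apply Dijkstra's algorithm from vertex 2:
  Visit vertex 2 (distance=0)
    Update dist[1] = 9
    Update dist[3] = 3
    Update dist[5] = 1
    Update dist[6] = 8
  Visit vertex 5 (distance=1)
    Update dist[1] = 6
  Visit vertex 3 (distance=3)
    Update dist[4] = 12
    Update dist[6] = 7
  Visit vertex 1 (distance=6)
  Visit vertex 6 (distance=7)

Step 3: Shortest path: 2 -> 3 -> 6
Total weight: 3 + 4 = 7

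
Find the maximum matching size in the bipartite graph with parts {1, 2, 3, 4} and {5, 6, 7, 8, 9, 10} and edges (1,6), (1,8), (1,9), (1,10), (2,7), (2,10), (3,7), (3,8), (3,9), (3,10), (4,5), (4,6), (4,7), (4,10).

Step 1: List the neighbors of each left vertex:
  1: 6, 8, 9, 10
  2: 7, 10
  3: 7, 8, 9, 10
  4: 5, 6, 7, 10

Step 2: Greedily match left vertices, then look for augmenting paths:
  Match 1 -- 6
  Match 2 -- 7
  Match 3 -- 8
  Match 4 -- 5
  No augmenting path remains.

Step 3: Verify this is maximum:
  Matching size 4 = min(|L|, |R|) = min(4, 6), which is an upper bound, so this matching is maximum.

Maximum matching: {(1,6), (2,7), (3,8), (4,5)}
Size: 4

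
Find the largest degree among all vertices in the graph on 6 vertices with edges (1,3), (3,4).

Step 1: Count edges incident to each vertex:
  deg(1) = 1 (neighbors: 3)
  deg(2) = 0 (neighbors: none)
  deg(3) = 2 (neighbors: 1, 4)
  deg(4) = 1 (neighbors: 3)
  deg(5) = 0 (neighbors: none)
  deg(6) = 0 (neighbors: none)

Step 2: Find maximum:
  max(1, 0, 2, 1, 0, 0) = 2 (vertex 3)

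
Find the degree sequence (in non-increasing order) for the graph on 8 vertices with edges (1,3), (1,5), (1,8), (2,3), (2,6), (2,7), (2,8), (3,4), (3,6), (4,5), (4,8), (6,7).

Step 1: Count edges incident to each vertex:
  deg(1) = 3 (neighbors: 3, 5, 8)
  deg(2) = 4 (neighbors: 3, 6, 7, 8)
  deg(3) = 4 (neighbors: 1, 2, 4, 6)
  deg(4) = 3 (neighbors: 3, 5, 8)
  deg(5) = 2 (neighbors: 1, 4)
  deg(6) = 3 (neighbors: 2, 3, 7)
  deg(7) = 2 (neighbors: 2, 6)
  deg(8) = 3 (neighbors: 1, 2, 4)

Step 2: Sort degrees in non-increasing order:
  Degrees: [3, 4, 4, 3, 2, 3, 2, 3] -> sorted: [4, 4, 3, 3, 3, 3, 2, 2]

Degree sequence: [4, 4, 3, 3, 3, 3, 2, 2]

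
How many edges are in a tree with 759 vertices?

A tree on n vertices always has exactly n - 1 edges.
For n = 759: edges = 759 - 1 = 758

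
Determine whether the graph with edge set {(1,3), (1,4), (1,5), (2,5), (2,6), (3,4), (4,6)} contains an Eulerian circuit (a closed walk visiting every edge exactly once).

Step 1: Find the degree of each vertex:
  deg(1) = 3
  deg(2) = 2
  deg(3) = 2
  deg(4) = 3
  deg(5) = 2
  deg(6) = 2

Step 2: Count vertices with odd degree:
  Odd-degree vertices: 1, 4 (2 total)

Step 3: Apply Euler's theorem:
  - Eulerian circuit exists iff graph is connected and all vertices have even degree
  - Eulerian path exists iff graph is connected and has 0 or 2 odd-degree vertices

Graph is connected with exactly 2 odd-degree vertices (1, 4).
Eulerian path exists (starting and ending at the odd-degree vertices), but no Eulerian circuit.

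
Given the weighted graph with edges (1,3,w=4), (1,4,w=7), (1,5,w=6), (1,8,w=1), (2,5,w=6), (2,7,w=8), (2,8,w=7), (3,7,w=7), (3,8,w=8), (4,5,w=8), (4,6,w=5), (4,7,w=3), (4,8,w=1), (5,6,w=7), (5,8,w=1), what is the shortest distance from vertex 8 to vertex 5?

Step 1: Build adjacency list with weights:
  1: 3(w=4), 4(w=7), 5(w=6), 8(w=1)
  2: 5(w=6), 7(w=8), 8(w=7)
  3: 1(w=4), 7(w=7), 8(w=8)
  4: 1(w=7), 5(w=8), 6(w=5), 7(w=3), 8(w=1)
  5: 1(w=6), 2(w=6), 4(w=8), 6(w=7), 8(w=1)
  6: 4(w=5), 5(w=7)
  7: 2(w=8), 3(w=7), 4(w=3)
  8: 1(w=1), 2(w=7), 3(w=8), 4(w=1), 5(w=1)

Step 2: Apply Dijkstra's algorithm from vertex 8:
  Visit vertex 8 (distance=0)
    Update dist[1] = 1
    Update dist[2] = 7
    Update dist[3] = 8
    Update dist[4] = 1
    Update dist[5] = 1
  Visit vertex 1 (distance=1)
    Update dist[3] = 5
  Visit vertex 4 (distance=1)
    Update dist[6] = 6
    Update dist[7] = 4
  Visit vertex 5 (distance=1)

Step 3: Shortest path: 8 -> 5
Total weight: 1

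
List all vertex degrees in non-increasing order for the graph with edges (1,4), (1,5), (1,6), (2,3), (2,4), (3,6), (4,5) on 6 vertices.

Step 1: Count edges incident to each vertex:
  deg(1) = 3 (neighbors: 4, 5, 6)
  deg(2) = 2 (neighbors: 3, 4)
  deg(3) = 2 (neighbors: 2, 6)
  deg(4) = 3 (neighbors: 1, 2, 5)
  deg(5) = 2 (neighbors: 1, 4)
  deg(6) = 2 (neighbors: 1, 3)

Step 2: Sort degrees in non-increasing order:
  Degrees: [3, 2, 2, 3, 2, 2] -> sorted: [3, 3, 2, 2, 2, 2]

Degree sequence: [3, 3, 2, 2, 2, 2]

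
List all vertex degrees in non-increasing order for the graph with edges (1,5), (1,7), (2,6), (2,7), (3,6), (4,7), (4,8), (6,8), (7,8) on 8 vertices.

Step 1: Count edges incident to each vertex:
  deg(1) = 2 (neighbors: 5, 7)
  deg(2) = 2 (neighbors: 6, 7)
  deg(3) = 1 (neighbors: 6)
  deg(4) = 2 (neighbors: 7, 8)
  deg(5) = 1 (neighbors: 1)
  deg(6) = 3 (neighbors: 2, 3, 8)
  deg(7) = 4 (neighbors: 1, 2, 4, 8)
  deg(8) = 3 (neighbors: 4, 6, 7)

Step 2: Sort degrees in non-increasing order:
  Degrees: [2, 2, 1, 2, 1, 3, 4, 3] -> sorted: [4, 3, 3, 2, 2, 2, 1, 1]

Degree sequence: [4, 3, 3, 2, 2, 2, 1, 1]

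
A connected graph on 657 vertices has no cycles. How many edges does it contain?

A tree on n vertices always has exactly n - 1 edges.
For n = 657: edges = 657 - 1 = 656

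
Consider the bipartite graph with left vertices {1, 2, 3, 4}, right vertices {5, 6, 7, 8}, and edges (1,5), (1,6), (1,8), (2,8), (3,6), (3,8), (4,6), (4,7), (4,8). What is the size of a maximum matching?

Step 1: List the neighbors of each left vertex:
  1: 5, 6, 8
  2: 8
  3: 6, 8
  4: 6, 7, 8

Step 2: Greedily match left vertices, then look for augmenting paths:
  Match 1 -- 5
  Match 2 -- 8
  Match 3 -- 6
  Match 4 -- 7
  No augmenting path remains.

Step 3: Verify this is maximum:
  Matching size 4 = min(|L|, |R|) = min(4, 4), which is an upper bound, so this matching is maximum.

Maximum matching: {(1,5), (2,8), (3,6), (4,7)}
Size: 4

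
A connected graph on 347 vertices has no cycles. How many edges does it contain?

A tree on n vertices always has exactly n - 1 edges.
For n = 347: edges = 347 - 1 = 346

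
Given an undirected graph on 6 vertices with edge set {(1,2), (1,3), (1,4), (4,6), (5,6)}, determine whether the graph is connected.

Step 1: Build adjacency list from edges:
  1: 2, 3, 4
  2: 1
  3: 1
  4: 1, 6
  5: 6
  6: 4, 5

Step 2: Run BFS/DFS from vertex 1:
  Visited: {1, 2, 3, 4, 6, 5}
  Reached 6 of 6 vertices

Step 3: All 6 vertices reached from vertex 1, so the graph is connected.
Answer: Yes, the graph is connected.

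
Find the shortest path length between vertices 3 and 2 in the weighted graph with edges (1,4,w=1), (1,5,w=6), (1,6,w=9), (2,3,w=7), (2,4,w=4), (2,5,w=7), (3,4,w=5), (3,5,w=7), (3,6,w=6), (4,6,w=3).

Step 1: Build adjacency list with weights:
  1: 4(w=1), 5(w=6), 6(w=9)
  2: 3(w=7), 4(w=4), 5(w=7)
  3: 2(w=7), 4(w=5), 5(w=7), 6(w=6)
  4: 1(w=1), 2(w=4), 3(w=5), 6(w=3)
  5: 1(w=6), 2(w=7), 3(w=7)
  6: 1(w=9), 3(w=6), 4(w=3)

Step 2: Apply Dijkstra's algorithm from vertex 3:
  Visit vertex 3 (distance=0)
    Update dist[2] = 7
    Update dist[4] = 5
    Update dist[5] = 7
    Update dist[6] = 6
  Visit vertex 4 (distance=5)
    Update dist[1] = 6
  Visit vertex 1 (distance=6)
  Visit vertex 6 (distance=6)
  Visit vertex 2 (distance=7)

Step 3: Shortest path: 3 -> 2
Total weight: 7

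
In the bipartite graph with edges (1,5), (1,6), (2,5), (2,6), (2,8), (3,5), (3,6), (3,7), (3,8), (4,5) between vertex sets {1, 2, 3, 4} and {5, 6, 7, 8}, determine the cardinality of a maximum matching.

Step 1: List the neighbors of each left vertex:
  1: 5, 6
  2: 5, 6, 8
  3: 5, 6, 7, 8
  4: 5

Step 2: Greedily match left vertices, then look for augmenting paths:
  Match 1 -- 6
  Match 2 -- 8
  Match 3 -- 7
  Match 4 -- 5
  No augmenting path remains.

Step 3: Verify this is maximum:
  Matching size 4 = min(|L|, |R|) = min(4, 4), which is an upper bound, so this matching is maximum.

Maximum matching: {(1,6), (2,8), (3,7), (4,5)}
Size: 4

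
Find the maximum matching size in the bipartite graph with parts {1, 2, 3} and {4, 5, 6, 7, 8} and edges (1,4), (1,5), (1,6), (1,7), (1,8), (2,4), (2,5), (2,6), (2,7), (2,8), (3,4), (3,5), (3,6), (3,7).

Step 1: List the neighbors of each left vertex:
  1: 4, 5, 6, 7, 8
  2: 4, 5, 6, 7, 8
  3: 4, 5, 6, 7

Step 2: Greedily match left vertices, then look for augmenting paths:
  Match 1 -- 4
  Match 2 -- 5
  Match 3 -- 6
  No augmenting path remains.

Step 3: Verify this is maximum:
  Matching size 3 = min(|L|, |R|) = min(3, 5), which is an upper bound, so this matching is maximum.

Maximum matching: {(1,4), (2,5), (3,6)}
Size: 3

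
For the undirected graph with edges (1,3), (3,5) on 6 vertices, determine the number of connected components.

Step 1: Build adjacency list from edges:
  1: 3
  2: (none)
  3: 1, 5
  4: (none)
  5: 3
  6: (none)

Step 2: Run BFS/DFS from vertex 1:
  Visited: {1, 3, 5}
  Reached 3 of 6 vertices

Step 3: Only 3 of 6 vertices reached. Graph is disconnected.
Connected components: {1, 3, 5}, {2}, {4}, {6}
Number of connected components: 4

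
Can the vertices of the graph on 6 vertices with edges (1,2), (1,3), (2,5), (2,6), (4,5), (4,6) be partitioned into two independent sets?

Step 1: Attempt 2-coloring using BFS:
  Start at vertex 1, assign color 0
  Color vertex 2 with color 1 (neighbor of 1)
  Color vertex 3 with color 1 (neighbor of 1)
  Color vertex 5 with color 0 (neighbor of 2)
  Color vertex 6 with color 0 (neighbor of 2)
  Color vertex 4 with color 1 (neighbor of 5)

Step 2: 2-coloring succeeded. No conflicts found.
  Set A (color 0): {1, 5, 6}
  Set B (color 1): {2, 3, 4}

The graph is bipartite with partition {1, 5, 6}, {2, 3, 4}.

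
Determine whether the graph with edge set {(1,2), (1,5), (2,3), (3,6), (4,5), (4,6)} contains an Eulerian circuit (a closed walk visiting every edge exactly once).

Step 1: Find the degree of each vertex:
  deg(1) = 2
  deg(2) = 2
  deg(3) = 2
  deg(4) = 2
  deg(5) = 2
  deg(6) = 2

Step 2: Count vertices with odd degree:
  All vertices have even degree (0 odd-degree vertices)

Step 3: Apply Euler's theorem:
  - Eulerian circuit exists iff graph is connected and all vertices have even degree
  - Eulerian path exists iff graph is connected and has 0 or 2 odd-degree vertices

Graph is connected with 0 odd-degree vertices.
Both Eulerian circuit and Eulerian path exist.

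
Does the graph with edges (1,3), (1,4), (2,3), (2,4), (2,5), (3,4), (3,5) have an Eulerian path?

Step 1: Find the degree of each vertex:
  deg(1) = 2
  deg(2) = 3
  deg(3) = 4
  deg(4) = 3
  deg(5) = 2

Step 2: Count vertices with odd degree:
  Odd-degree vertices: 2, 4 (2 total)

Step 3: Apply Euler's theorem:
  - Eulerian circuit exists iff graph is connected and all vertices have even degree
  - Eulerian path exists iff graph is connected and has 0 or 2 odd-degree vertices

Graph is connected with exactly 2 odd-degree vertices (2, 4).
Eulerian path exists (starting and ending at the odd-degree vertices), but no Eulerian circuit.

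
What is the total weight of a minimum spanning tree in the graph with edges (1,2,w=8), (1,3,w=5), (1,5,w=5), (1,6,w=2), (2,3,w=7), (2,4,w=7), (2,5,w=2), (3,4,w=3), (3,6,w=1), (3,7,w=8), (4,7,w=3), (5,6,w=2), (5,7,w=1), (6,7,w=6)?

Apply Kruskal's algorithm (sort edges by weight, add if no cycle):

Sorted edges by weight:
  (3,6) w=1
  (5,7) w=1
  (1,6) w=2
  (2,5) w=2
  (5,6) w=2
  (3,4) w=3
  (4,7) w=3
  (1,3) w=5
  (1,5) w=5
  (6,7) w=6
  (2,3) w=7
  (2,4) w=7
  (1,2) w=8
  (3,7) w=8

Add edge (3,6) w=1 -- no cycle. Running total: 1
Add edge (5,7) w=1 -- no cycle. Running total: 2
Add edge (1,6) w=2 -- no cycle. Running total: 4
Add edge (2,5) w=2 -- no cycle. Running total: 6
Add edge (5,6) w=2 -- no cycle. Running total: 8
Add edge (3,4) w=3 -- no cycle. Running total: 11

MST edges: (3,6,w=1), (5,7,w=1), (1,6,w=2), (2,5,w=2), (5,6,w=2), (3,4,w=3)
Total MST weight: 1 + 1 + 2 + 2 + 2 + 3 = 11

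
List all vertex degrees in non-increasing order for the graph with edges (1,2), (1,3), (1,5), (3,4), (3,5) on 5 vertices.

Step 1: Count edges incident to each vertex:
  deg(1) = 3 (neighbors: 2, 3, 5)
  deg(2) = 1 (neighbors: 1)
  deg(3) = 3 (neighbors: 1, 4, 5)
  deg(4) = 1 (neighbors: 3)
  deg(5) = 2 (neighbors: 1, 3)

Step 2: Sort degrees in non-increasing order:
  Degrees: [3, 1, 3, 1, 2] -> sorted: [3, 3, 2, 1, 1]

Degree sequence: [3, 3, 2, 1, 1]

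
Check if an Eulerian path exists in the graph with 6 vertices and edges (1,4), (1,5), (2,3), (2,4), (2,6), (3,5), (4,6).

Step 1: Find the degree of each vertex:
  deg(1) = 2
  deg(2) = 3
  deg(3) = 2
  deg(4) = 3
  deg(5) = 2
  deg(6) = 2

Step 2: Count vertices with odd degree:
  Odd-degree vertices: 2, 4 (2 total)

Step 3: Apply Euler's theorem:
  - Eulerian circuit exists iff graph is connected and all vertices have even degree
  - Eulerian path exists iff graph is connected and has 0 or 2 odd-degree vertices

Graph is connected with exactly 2 odd-degree vertices (2, 4).
Eulerian path exists (starting and ending at the odd-degree vertices), but no Eulerian circuit.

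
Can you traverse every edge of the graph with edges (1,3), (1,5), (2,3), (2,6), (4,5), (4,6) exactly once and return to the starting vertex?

Step 1: Find the degree of each vertex:
  deg(1) = 2
  deg(2) = 2
  deg(3) = 2
  deg(4) = 2
  deg(5) = 2
  deg(6) = 2

Step 2: Count vertices with odd degree:
  All vertices have even degree (0 odd-degree vertices)

Step 3: Apply Euler's theorem:
  - Eulerian circuit exists iff graph is connected and all vertices have even degree
  - Eulerian path exists iff graph is connected and has 0 or 2 odd-degree vertices

Graph is connected with 0 odd-degree vertices.
Both Eulerian circuit and Eulerian path exist.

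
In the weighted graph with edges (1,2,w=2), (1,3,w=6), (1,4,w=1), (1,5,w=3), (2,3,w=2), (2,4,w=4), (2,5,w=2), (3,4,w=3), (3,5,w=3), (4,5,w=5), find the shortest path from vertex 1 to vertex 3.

Step 1: Build adjacency list with weights:
  1: 2(w=2), 3(w=6), 4(w=1), 5(w=3)
  2: 1(w=2), 3(w=2), 4(w=4), 5(w=2)
  3: 1(w=6), 2(w=2), 4(w=3), 5(w=3)
  4: 1(w=1), 2(w=4), 3(w=3), 5(w=5)
  5: 1(w=3), 2(w=2), 3(w=3), 4(w=5)

Step 2: Apply Dijkstra's algorithm from vertex 1:
  Visit vertex 1 (distance=0)
    Update dist[2] = 2
    Update dist[3] = 6
    Update dist[4] = 1
    Update dist[5] = 3
  Visit vertex 4 (distance=1)
    Update dist[3] = 4
  Visit vertex 2 (distance=2)
  Visit vertex 5 (distance=3)
  Visit vertex 3 (distance=4)

Step 3: Shortest path: 1 -> 2 -> 3
Total weight: 2 + 2 = 4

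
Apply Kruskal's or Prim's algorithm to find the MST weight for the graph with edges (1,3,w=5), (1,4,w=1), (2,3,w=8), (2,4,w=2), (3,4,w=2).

Apply Kruskal's algorithm (sort edges by weight, add if no cycle):

Sorted edges by weight:
  (1,4) w=1
  (2,4) w=2
  (3,4) w=2
  (1,3) w=5
  (2,3) w=8

Add edge (1,4) w=1 -- no cycle. Running total: 1
Add edge (2,4) w=2 -- no cycle. Running total: 3
Add edge (3,4) w=2 -- no cycle. Running total: 5

MST edges: (1,4,w=1), (2,4,w=2), (3,4,w=2)
Total MST weight: 1 + 2 + 2 = 5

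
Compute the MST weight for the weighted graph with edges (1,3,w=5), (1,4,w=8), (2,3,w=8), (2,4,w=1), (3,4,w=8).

Apply Kruskal's algorithm (sort edges by weight, add if no cycle):

Sorted edges by weight:
  (2,4) w=1
  (1,3) w=5
  (1,4) w=8
  (2,3) w=8
  (3,4) w=8

Add edge (2,4) w=1 -- no cycle. Running total: 1
Add edge (1,3) w=5 -- no cycle. Running total: 6
Add edge (1,4) w=8 -- no cycle. Running total: 14

MST edges: (2,4,w=1), (1,3,w=5), (1,4,w=8)
Total MST weight: 1 + 5 + 8 = 14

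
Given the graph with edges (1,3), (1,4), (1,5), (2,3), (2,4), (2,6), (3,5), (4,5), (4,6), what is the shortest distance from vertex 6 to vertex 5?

Step 1: Build adjacency list:
  1: 3, 4, 5
  2: 3, 4, 6
  3: 1, 2, 5
  4: 1, 2, 5, 6
  5: 1, 3, 4
  6: 2, 4

Step 2: BFS from vertex 6 to find shortest path to 5:
  vertex 2 reached at distance 1
  vertex 4 reached at distance 1
  vertex 3 reached at distance 2
  vertex 1 reached at distance 2
  vertex 5 reached at distance 2

Step 3: Shortest path: 6 -> 4 -> 5
Path length: 2 edges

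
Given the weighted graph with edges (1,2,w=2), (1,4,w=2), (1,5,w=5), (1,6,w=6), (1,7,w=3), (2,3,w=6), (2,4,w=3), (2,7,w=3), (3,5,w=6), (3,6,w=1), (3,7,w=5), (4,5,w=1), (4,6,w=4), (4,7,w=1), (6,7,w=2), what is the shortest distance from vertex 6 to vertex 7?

Step 1: Build adjacency list with weights:
  1: 2(w=2), 4(w=2), 5(w=5), 6(w=6), 7(w=3)
  2: 1(w=2), 3(w=6), 4(w=3), 7(w=3)
  3: 2(w=6), 5(w=6), 6(w=1), 7(w=5)
  4: 1(w=2), 2(w=3), 5(w=1), 6(w=4), 7(w=1)
  5: 1(w=5), 3(w=6), 4(w=1)
  6: 1(w=6), 3(w=1), 4(w=4), 7(w=2)
  7: 1(w=3), 2(w=3), 3(w=5), 4(w=1), 6(w=2)

Step 2: Apply Dijkstra's algorithm from vertex 6:
  Visit vertex 6 (distance=0)
    Update dist[1] = 6
    Update dist[3] = 1
    Update dist[4] = 4
    Update dist[7] = 2
  Visit vertex 3 (distance=1)
    Update dist[2] = 7
    Update dist[5] = 7
  Visit vertex 7 (distance=2)
    Update dist[1] = 5
    Update dist[2] = 5
    Update dist[4] = 3

Step 3: Shortest path: 6 -> 7
Total weight: 2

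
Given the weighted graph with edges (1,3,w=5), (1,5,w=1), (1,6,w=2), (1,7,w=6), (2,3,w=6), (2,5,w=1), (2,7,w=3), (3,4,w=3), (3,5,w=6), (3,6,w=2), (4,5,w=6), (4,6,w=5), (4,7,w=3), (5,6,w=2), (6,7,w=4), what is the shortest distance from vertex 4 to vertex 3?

Step 1: Build adjacency list with weights:
  1: 3(w=5), 5(w=1), 6(w=2), 7(w=6)
  2: 3(w=6), 5(w=1), 7(w=3)
  3: 1(w=5), 2(w=6), 4(w=3), 5(w=6), 6(w=2)
  4: 3(w=3), 5(w=6), 6(w=5), 7(w=3)
  5: 1(w=1), 2(w=1), 3(w=6), 4(w=6), 6(w=2)
  6: 1(w=2), 3(w=2), 4(w=5), 5(w=2), 7(w=4)
  7: 1(w=6), 2(w=3), 4(w=3), 6(w=4)

Step 2: Apply Dijkstra's algorithm from vertex 4:
  Visit vertex 4 (distance=0)
    Update dist[3] = 3
    Update dist[5] = 6
    Update dist[6] = 5
    Update dist[7] = 3
  Visit vertex 3 (distance=3)
    Update dist[1] = 8
    Update dist[2] = 9

Step 3: Shortest path: 4 -> 3
Total weight: 3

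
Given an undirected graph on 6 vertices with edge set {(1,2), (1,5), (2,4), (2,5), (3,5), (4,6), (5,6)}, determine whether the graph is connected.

Step 1: Build adjacency list from edges:
  1: 2, 5
  2: 1, 4, 5
  3: 5
  4: 2, 6
  5: 1, 2, 3, 6
  6: 4, 5

Step 2: Run BFS/DFS from vertex 1:
  Visited: {1, 2, 5, 4, 3, 6}
  Reached 6 of 6 vertices

Step 3: All 6 vertices reached from vertex 1, so the graph is connected.
Answer: Yes, the graph is connected.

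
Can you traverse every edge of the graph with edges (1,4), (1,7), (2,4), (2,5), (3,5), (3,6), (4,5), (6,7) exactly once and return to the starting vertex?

Step 1: Find the degree of each vertex:
  deg(1) = 2
  deg(2) = 2
  deg(3) = 2
  deg(4) = 3
  deg(5) = 3
  deg(6) = 2
  deg(7) = 2

Step 2: Count vertices with odd degree:
  Odd-degree vertices: 4, 5 (2 total)

Step 3: Apply Euler's theorem:
  - Eulerian circuit exists iff graph is connected and all vertices have even degree
  - Eulerian path exists iff graph is connected and has 0 or 2 odd-degree vertices

Graph is connected with exactly 2 odd-degree vertices (4, 5).
Eulerian path exists (starting and ending at the odd-degree vertices), but no Eulerian circuit.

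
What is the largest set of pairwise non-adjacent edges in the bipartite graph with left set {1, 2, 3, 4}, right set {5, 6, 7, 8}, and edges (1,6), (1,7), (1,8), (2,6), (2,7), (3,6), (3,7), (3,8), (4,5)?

Step 1: List the neighbors of each left vertex:
  1: 6, 7, 8
  2: 6, 7
  3: 6, 7, 8
  4: 5

Step 2: Greedily match left vertices, then look for augmenting paths:
  Match 1 -- 6
  Match 2 -- 7
  Match 3 -- 8
  Match 4 -- 5
  No augmenting path remains.

Step 3: Verify this is maximum:
  Matching size 4 = min(|L|, |R|) = min(4, 4), which is an upper bound, so this matching is maximum.

Maximum matching: {(1,6), (2,7), (3,8), (4,5)}
Size: 4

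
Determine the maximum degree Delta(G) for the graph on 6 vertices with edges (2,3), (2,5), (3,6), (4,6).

Step 1: Count edges incident to each vertex:
  deg(1) = 0 (neighbors: none)
  deg(2) = 2 (neighbors: 3, 5)
  deg(3) = 2 (neighbors: 2, 6)
  deg(4) = 1 (neighbors: 6)
  deg(5) = 1 (neighbors: 2)
  deg(6) = 2 (neighbors: 3, 4)

Step 2: Find maximum:
  max(0, 2, 2, 1, 1, 2) = 2 (vertex 2)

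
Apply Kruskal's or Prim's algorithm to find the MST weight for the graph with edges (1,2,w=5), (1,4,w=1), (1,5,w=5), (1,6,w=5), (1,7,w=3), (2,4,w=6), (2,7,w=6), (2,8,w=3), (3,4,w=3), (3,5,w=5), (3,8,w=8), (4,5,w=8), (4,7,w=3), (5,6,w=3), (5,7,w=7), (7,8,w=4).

Apply Kruskal's algorithm (sort edges by weight, add if no cycle):

Sorted edges by weight:
  (1,4) w=1
  (1,7) w=3
  (2,8) w=3
  (3,4) w=3
  (4,7) w=3
  (5,6) w=3
  (7,8) w=4
  (1,6) w=5
  (1,2) w=5
  (1,5) w=5
  (3,5) w=5
  (2,4) w=6
  (2,7) w=6
  (5,7) w=7
  (3,8) w=8
  (4,5) w=8

Add edge (1,4) w=1 -- no cycle. Running total: 1
Add edge (1,7) w=3 -- no cycle. Running total: 4
Add edge (2,8) w=3 -- no cycle. Running total: 7
Add edge (3,4) w=3 -- no cycle. Running total: 10
Skip edge (4,7) w=3 -- would create cycle
Add edge (5,6) w=3 -- no cycle. Running total: 13
Add edge (7,8) w=4 -- no cycle. Running total: 17
Add edge (1,6) w=5 -- no cycle. Running total: 22

MST edges: (1,4,w=1), (1,7,w=3), (2,8,w=3), (3,4,w=3), (5,6,w=3), (7,8,w=4), (1,6,w=5)
Total MST weight: 1 + 3 + 3 + 3 + 3 + 4 + 5 = 22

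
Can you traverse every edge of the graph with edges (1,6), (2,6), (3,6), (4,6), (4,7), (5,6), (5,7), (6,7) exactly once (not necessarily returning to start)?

Step 1: Find the degree of each vertex:
  deg(1) = 1
  deg(2) = 1
  deg(3) = 1
  deg(4) = 2
  deg(5) = 2
  deg(6) = 6
  deg(7) = 3

Step 2: Count vertices with odd degree:
  Odd-degree vertices: 1, 2, 3, 7 (4 total)

Step 3: Apply Euler's theorem:
  - Eulerian circuit exists iff graph is connected and all vertices have even degree
  - Eulerian path exists iff graph is connected and has 0 or 2 odd-degree vertices

Graph has 4 odd-degree vertices (need 0 or 2).
Neither Eulerian path nor Eulerian circuit exists.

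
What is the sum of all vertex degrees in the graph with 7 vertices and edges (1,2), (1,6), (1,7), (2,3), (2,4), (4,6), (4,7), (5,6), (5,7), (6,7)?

Step 1: Count edges incident to each vertex:
  deg(1) = 3 (neighbors: 2, 6, 7)
  deg(2) = 3 (neighbors: 1, 3, 4)
  deg(3) = 1 (neighbors: 2)
  deg(4) = 3 (neighbors: 2, 6, 7)
  deg(5) = 2 (neighbors: 6, 7)
  deg(6) = 4 (neighbors: 1, 4, 5, 7)
  deg(7) = 4 (neighbors: 1, 4, 5, 6)

Step 2: Sum all degrees:
  3 + 3 + 1 + 3 + 2 + 4 + 4 = 20

Verification: sum of degrees = 2 * |E| = 2 * 10 = 20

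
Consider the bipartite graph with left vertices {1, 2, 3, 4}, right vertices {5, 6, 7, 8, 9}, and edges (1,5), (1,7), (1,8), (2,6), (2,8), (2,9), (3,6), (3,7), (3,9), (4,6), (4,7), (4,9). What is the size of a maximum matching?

Step 1: List the neighbors of each left vertex:
  1: 5, 7, 8
  2: 6, 8, 9
  3: 6, 7, 9
  4: 6, 7, 9

Step 2: Greedily match left vertices, then look for augmenting paths:
  Match 1 -- 5
  Match 2 -- 6
  Match 3 -- 7
  Match 4 -- 9
  No augmenting path remains.

Step 3: Verify this is maximum:
  Matching size 4 = min(|L|, |R|) = min(4, 5), which is an upper bound, so this matching is maximum.

Maximum matching: {(1,5), (2,6), (3,7), (4,9)}
Size: 4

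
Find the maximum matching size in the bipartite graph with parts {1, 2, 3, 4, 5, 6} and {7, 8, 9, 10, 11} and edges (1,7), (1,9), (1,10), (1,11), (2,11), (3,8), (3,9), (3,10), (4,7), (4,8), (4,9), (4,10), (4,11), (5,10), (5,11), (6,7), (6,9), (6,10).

Step 1: List the neighbors of each left vertex:
  1: 7, 9, 10, 11
  2: 11
  3: 8, 9, 10
  4: 7, 8, 9, 10, 11
  5: 10, 11
  6: 7, 9, 10

Step 2: Greedily match left vertices, then look for augmenting paths:
  Match 1 -- 7
  Match 2 -- 11
  Match 3 -- 8
  Match 4 -- 9
  Match 5 -- 10
  No augmenting path remains.

Step 3: Verify this is maximum:
  Matching size 5 = min(|L|, |R|) = min(6, 5), which is an upper bound, so this matching is maximum.

Maximum matching: {(1,7), (2,11), (3,8), (4,9), (5,10)}
Size: 5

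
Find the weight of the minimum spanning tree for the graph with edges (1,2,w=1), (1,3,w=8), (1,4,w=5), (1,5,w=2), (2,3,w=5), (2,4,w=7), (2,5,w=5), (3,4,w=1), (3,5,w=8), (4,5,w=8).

Apply Kruskal's algorithm (sort edges by weight, add if no cycle):

Sorted edges by weight:
  (1,2) w=1
  (3,4) w=1
  (1,5) w=2
  (1,4) w=5
  (2,3) w=5
  (2,5) w=5
  (2,4) w=7
  (1,3) w=8
  (3,5) w=8
  (4,5) w=8

Add edge (1,2) w=1 -- no cycle. Running total: 1
Add edge (3,4) w=1 -- no cycle. Running total: 2
Add edge (1,5) w=2 -- no cycle. Running total: 4
Add edge (1,4) w=5 -- no cycle. Running total: 9

MST edges: (1,2,w=1), (3,4,w=1), (1,5,w=2), (1,4,w=5)
Total MST weight: 1 + 1 + 2 + 5 = 9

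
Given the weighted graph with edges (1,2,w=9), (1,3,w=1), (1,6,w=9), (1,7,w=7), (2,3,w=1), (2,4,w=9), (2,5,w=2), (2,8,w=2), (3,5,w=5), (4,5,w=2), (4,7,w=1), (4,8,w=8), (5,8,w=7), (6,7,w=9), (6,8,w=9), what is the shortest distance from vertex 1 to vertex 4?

Step 1: Build adjacency list with weights:
  1: 2(w=9), 3(w=1), 6(w=9), 7(w=7)
  2: 1(w=9), 3(w=1), 4(w=9), 5(w=2), 8(w=2)
  3: 1(w=1), 2(w=1), 5(w=5)
  4: 2(w=9), 5(w=2), 7(w=1), 8(w=8)
  5: 2(w=2), 3(w=5), 4(w=2), 8(w=7)
  6: 1(w=9), 7(w=9), 8(w=9)
  7: 1(w=7), 4(w=1), 6(w=9)
  8: 2(w=2), 4(w=8), 5(w=7), 6(w=9)

Step 2: Apply Dijkstra's algorithm from vertex 1:
  Visit vertex 1 (distance=0)
    Update dist[2] = 9
    Update dist[3] = 1
    Update dist[6] = 9
    Update dist[7] = 7
  Visit vertex 3 (distance=1)
    Update dist[2] = 2
    Update dist[5] = 6
  Visit vertex 2 (distance=2)
    Update dist[4] = 11
    Update dist[5] = 4
    Update dist[8] = 4
  Visit vertex 5 (distance=4)
    Update dist[4] = 6
  Visit vertex 8 (distance=4)
  Visit vertex 4 (distance=6)

Step 3: Shortest path: 1 -> 3 -> 2 -> 5 -> 4
Total weight: 1 + 1 + 2 + 2 = 6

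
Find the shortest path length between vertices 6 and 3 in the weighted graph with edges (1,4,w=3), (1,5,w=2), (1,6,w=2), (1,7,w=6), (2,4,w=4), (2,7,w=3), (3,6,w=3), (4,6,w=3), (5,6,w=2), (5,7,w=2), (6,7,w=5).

Step 1: Build adjacency list with weights:
  1: 4(w=3), 5(w=2), 6(w=2), 7(w=6)
  2: 4(w=4), 7(w=3)
  3: 6(w=3)
  4: 1(w=3), 2(w=4), 6(w=3)
  5: 1(w=2), 6(w=2), 7(w=2)
  6: 1(w=2), 3(w=3), 4(w=3), 5(w=2), 7(w=5)
  7: 1(w=6), 2(w=3), 5(w=2), 6(w=5)

Step 2: Apply Dijkstra's algorithm from vertex 6:
  Visit vertex 6 (distance=0)
    Update dist[1] = 2
    Update dist[3] = 3
    Update dist[4] = 3
    Update dist[5] = 2
    Update dist[7] = 5
  Visit vertex 1 (distance=2)
  Visit vertex 5 (distance=2)
    Update dist[7] = 4
  Visit vertex 3 (distance=3)

Step 3: Shortest path: 6 -> 3
Total weight: 3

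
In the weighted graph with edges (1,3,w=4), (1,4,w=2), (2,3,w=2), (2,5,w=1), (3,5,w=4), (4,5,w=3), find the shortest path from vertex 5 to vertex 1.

Step 1: Build adjacency list with weights:
  1: 3(w=4), 4(w=2)
  2: 3(w=2), 5(w=1)
  3: 1(w=4), 2(w=2), 5(w=4)
  4: 1(w=2), 5(w=3)
  5: 2(w=1), 3(w=4), 4(w=3)

Step 2: Apply Dijkstra's algorithm from vertex 5:
  Visit vertex 5 (distance=0)
    Update dist[2] = 1
    Update dist[3] = 4
    Update dist[4] = 3
  Visit vertex 2 (distance=1)
    Update dist[3] = 3
  Visit vertex 3 (distance=3)
    Update dist[1] = 7
  Visit vertex 4 (distance=3)
    Update dist[1] = 5
  Visit vertex 1 (distance=5)

Step 3: Shortest path: 5 -> 4 -> 1
Total weight: 3 + 2 = 5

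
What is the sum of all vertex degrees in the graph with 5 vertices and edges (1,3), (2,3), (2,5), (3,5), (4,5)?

Step 1: Count edges incident to each vertex:
  deg(1) = 1 (neighbors: 3)
  deg(2) = 2 (neighbors: 3, 5)
  deg(3) = 3 (neighbors: 1, 2, 5)
  deg(4) = 1 (neighbors: 5)
  deg(5) = 3 (neighbors: 2, 3, 4)

Step 2: Sum all degrees:
  1 + 2 + 3 + 1 + 3 = 10

Verification: sum of degrees = 2 * |E| = 2 * 5 = 10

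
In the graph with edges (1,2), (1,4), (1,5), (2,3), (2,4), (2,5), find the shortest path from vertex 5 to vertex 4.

Step 1: Build adjacency list:
  1: 2, 4, 5
  2: 1, 3, 4, 5
  3: 2
  4: 1, 2
  5: 1, 2

Step 2: BFS from vertex 5 to find shortest path to 4:
  vertex 1 reached at distance 1
  vertex 2 reached at distance 1
  vertex 4 reached at distance 2

Step 3: Shortest path: 5 -> 2 -> 4
Path length: 2 edges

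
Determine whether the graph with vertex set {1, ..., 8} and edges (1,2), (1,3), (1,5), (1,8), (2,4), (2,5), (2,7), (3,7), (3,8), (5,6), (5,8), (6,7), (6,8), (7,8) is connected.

Step 1: Build adjacency list from edges:
  1: 2, 3, 5, 8
  2: 1, 4, 5, 7
  3: 1, 7, 8
  4: 2
  5: 1, 2, 6, 8
  6: 5, 7, 8
  7: 2, 3, 6, 8
  8: 1, 3, 5, 6, 7

Step 2: Run BFS/DFS from vertex 1:
  Visited: {1, 2, 3, 5, 8, 4, 7, 6}
  Reached 8 of 8 vertices

Step 3: All 8 vertices reached from vertex 1, so the graph is connected.
Answer: Yes, the graph is connected.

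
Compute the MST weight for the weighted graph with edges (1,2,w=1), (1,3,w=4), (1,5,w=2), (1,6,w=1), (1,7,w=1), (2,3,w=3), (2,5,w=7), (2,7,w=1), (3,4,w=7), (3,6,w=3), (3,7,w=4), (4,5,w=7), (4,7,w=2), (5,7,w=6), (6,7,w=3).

Apply Kruskal's algorithm (sort edges by weight, add if no cycle):

Sorted edges by weight:
  (1,7) w=1
  (1,6) w=1
  (1,2) w=1
  (2,7) w=1
  (1,5) w=2
  (4,7) w=2
  (2,3) w=3
  (3,6) w=3
  (6,7) w=3
  (1,3) w=4
  (3,7) w=4
  (5,7) w=6
  (2,5) w=7
  (3,4) w=7
  (4,5) w=7

Add edge (1,7) w=1 -- no cycle. Running total: 1
Add edge (1,6) w=1 -- no cycle. Running total: 2
Add edge (1,2) w=1 -- no cycle. Running total: 3
Skip edge (2,7) w=1 -- would create cycle
Add edge (1,5) w=2 -- no cycle. Running total: 5
Add edge (4,7) w=2 -- no cycle. Running total: 7
Add edge (2,3) w=3 -- no cycle. Running total: 10

MST edges: (1,7,w=1), (1,6,w=1), (1,2,w=1), (1,5,w=2), (4,7,w=2), (2,3,w=3)
Total MST weight: 1 + 1 + 1 + 2 + 2 + 3 = 10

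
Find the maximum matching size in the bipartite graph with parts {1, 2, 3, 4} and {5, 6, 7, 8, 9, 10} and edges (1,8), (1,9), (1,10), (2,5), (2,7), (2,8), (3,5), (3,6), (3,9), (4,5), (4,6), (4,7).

Step 1: List the neighbors of each left vertex:
  1: 8, 9, 10
  2: 5, 7, 8
  3: 5, 6, 9
  4: 5, 6, 7

Step 2: Greedily match left vertices, then look for augmenting paths:
  Match 1 -- 8
  Match 2 -- 5
  Match 3 -- 6
  Match 4 -- 7
  No augmenting path remains.

Step 3: Verify this is maximum:
  Matching size 4 = min(|L|, |R|) = min(4, 6), which is an upper bound, so this matching is maximum.

Maximum matching: {(1,8), (2,5), (3,6), (4,7)}
Size: 4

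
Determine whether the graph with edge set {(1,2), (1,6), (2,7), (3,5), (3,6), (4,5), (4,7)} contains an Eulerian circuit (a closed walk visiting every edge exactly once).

Step 1: Find the degree of each vertex:
  deg(1) = 2
  deg(2) = 2
  deg(3) = 2
  deg(4) = 2
  deg(5) = 2
  deg(6) = 2
  deg(7) = 2

Step 2: Count vertices with odd degree:
  All vertices have even degree (0 odd-degree vertices)

Step 3: Apply Euler's theorem:
  - Eulerian circuit exists iff graph is connected and all vertices have even degree
  - Eulerian path exists iff graph is connected and has 0 or 2 odd-degree vertices

Graph is connected with 0 odd-degree vertices.
Both Eulerian circuit and Eulerian path exist.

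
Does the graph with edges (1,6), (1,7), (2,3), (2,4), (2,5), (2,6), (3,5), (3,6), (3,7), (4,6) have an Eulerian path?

Step 1: Find the degree of each vertex:
  deg(1) = 2
  deg(2) = 4
  deg(3) = 4
  deg(4) = 2
  deg(5) = 2
  deg(6) = 4
  deg(7) = 2

Step 2: Count vertices with odd degree:
  All vertices have even degree (0 odd-degree vertices)

Step 3: Apply Euler's theorem:
  - Eulerian circuit exists iff graph is connected and all vertices have even degree
  - Eulerian path exists iff graph is connected and has 0 or 2 odd-degree vertices

Graph is connected with 0 odd-degree vertices.
Both Eulerian circuit and Eulerian path exist.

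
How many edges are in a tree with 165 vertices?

A tree on n vertices always has exactly n - 1 edges.
For n = 165: edges = 165 - 1 = 164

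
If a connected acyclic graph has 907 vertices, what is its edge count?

A tree on n vertices always has exactly n - 1 edges.
For n = 907: edges = 907 - 1 = 906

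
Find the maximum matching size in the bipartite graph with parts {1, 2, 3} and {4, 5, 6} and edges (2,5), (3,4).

Step 1: List the neighbors of each left vertex:
  1: (none)
  2: 5
  3: 4

Step 2: Greedily match left vertices, then look for augmenting paths:
  Match 2 -- 5
  Match 3 -- 4
  No augmenting path remains.

Step 3: Verify this is maximum:
  Matching has size 2. The vertex set {2, 3} covers every edge and has size 2; any matching has at most one edge per cover vertex, so 2 is maximum (König's theorem).

Maximum matching: {(2,5), (3,4)}
Size: 2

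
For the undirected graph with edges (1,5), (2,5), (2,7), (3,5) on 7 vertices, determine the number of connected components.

Step 1: Build adjacency list from edges:
  1: 5
  2: 5, 7
  3: 5
  4: (none)
  5: 1, 2, 3
  6: (none)
  7: 2

Step 2: Run BFS/DFS from vertex 1:
  Visited: {1, 5, 2, 3, 7}
  Reached 5 of 7 vertices

Step 3: Only 5 of 7 vertices reached. Graph is disconnected.
Connected components: {1, 2, 3, 5, 7}, {4}, {6}
Number of connected components: 3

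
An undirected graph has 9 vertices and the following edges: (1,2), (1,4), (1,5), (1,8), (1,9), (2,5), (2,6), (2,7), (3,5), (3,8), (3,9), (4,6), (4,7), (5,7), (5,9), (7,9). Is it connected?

Step 1: Build adjacency list from edges:
  1: 2, 4, 5, 8, 9
  2: 1, 5, 6, 7
  3: 5, 8, 9
  4: 1, 6, 7
  5: 1, 2, 3, 7, 9
  6: 2, 4
  7: 2, 4, 5, 9
  8: 1, 3
  9: 1, 3, 5, 7

Step 2: Run BFS/DFS from vertex 1:
  Visited: {1, 2, 4, 5, 8, 9, 6, 7, 3}
  Reached 9 of 9 vertices

Step 3: All 9 vertices reached from vertex 1, so the graph is connected.
Answer: Yes, the graph is connected.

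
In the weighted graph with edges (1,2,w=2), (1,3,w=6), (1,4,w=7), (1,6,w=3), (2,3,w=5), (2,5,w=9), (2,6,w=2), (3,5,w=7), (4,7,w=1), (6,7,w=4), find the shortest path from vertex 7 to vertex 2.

Step 1: Build adjacency list with weights:
  1: 2(w=2), 3(w=6), 4(w=7), 6(w=3)
  2: 1(w=2), 3(w=5), 5(w=9), 6(w=2)
  3: 1(w=6), 2(w=5), 5(w=7)
  4: 1(w=7), 7(w=1)
  5: 2(w=9), 3(w=7)
  6: 1(w=3), 2(w=2), 7(w=4)
  7: 4(w=1), 6(w=4)

Step 2: Apply Dijkstra's algorithm from vertex 7:
  Visit vertex 7 (distance=0)
    Update dist[4] = 1
    Update dist[6] = 4
  Visit vertex 4 (distance=1)
    Update dist[1] = 8
  Visit vertex 6 (distance=4)
    Update dist[1] = 7
    Update dist[2] = 6
  Visit vertex 2 (distance=6)
    Update dist[3] = 11
    Update dist[5] = 15

Step 3: Shortest path: 7 -> 6 -> 2
Total weight: 4 + 2 = 6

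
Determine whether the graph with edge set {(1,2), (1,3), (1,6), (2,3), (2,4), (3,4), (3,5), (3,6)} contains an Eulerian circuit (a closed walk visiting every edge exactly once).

Step 1: Find the degree of each vertex:
  deg(1) = 3
  deg(2) = 3
  deg(3) = 5
  deg(4) = 2
  deg(5) = 1
  deg(6) = 2

Step 2: Count vertices with odd degree:
  Odd-degree vertices: 1, 2, 3, 5 (4 total)

Step 3: Apply Euler's theorem:
  - Eulerian circuit exists iff graph is connected and all vertices have even degree
  - Eulerian path exists iff graph is connected and has 0 or 2 odd-degree vertices

Graph has 4 odd-degree vertices (need 0 or 2).
Neither Eulerian path nor Eulerian circuit exists.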